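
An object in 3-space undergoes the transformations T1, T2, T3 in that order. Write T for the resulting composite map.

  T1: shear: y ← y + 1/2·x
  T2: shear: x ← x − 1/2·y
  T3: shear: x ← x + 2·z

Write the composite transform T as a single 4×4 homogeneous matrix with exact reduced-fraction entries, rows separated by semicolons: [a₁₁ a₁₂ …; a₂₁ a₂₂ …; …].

T = [3/4 -1/2 2 0; 1/2 1 0 0; 0 0 1 0; 0 0 0 1]

T1 = [1 0 0 0; 1/2 1 0 0; 0 0 1 0; 0 0 0 1]
T2·T1 = [3/4 -1/2 0 0; 1/2 1 0 0; 0 0 1 0; 0 0 0 1]
T3·…·T1 = [3/4 -1/2 2 0; 1/2 1 0 0; 0 0 1 0; 0 0 0 1]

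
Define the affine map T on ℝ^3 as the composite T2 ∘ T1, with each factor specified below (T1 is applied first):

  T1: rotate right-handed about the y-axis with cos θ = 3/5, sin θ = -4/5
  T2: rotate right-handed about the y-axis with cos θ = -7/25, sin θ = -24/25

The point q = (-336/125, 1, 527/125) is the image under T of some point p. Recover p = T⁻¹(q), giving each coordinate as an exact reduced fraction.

p = (4, 1, -3)

T1 = [3/5 0 -4/5 0; 0 1 0 0; 4/5 0 3/5 0; 0 0 0 1]
T2·T1 = [-117/125 0 -44/125 0; 0 1 0 0; 44/125 0 -117/125 0; 0 0 0 1]
det M = 1; M⁻¹ = [-117/125 0 44/125 0; 0 1 0 0; -44/125 0 -117/125 0; 0 0 0 1]
M⁻¹ · (-336/125, 1, 527/125)ᵀ = (4, 1, -3)ᵀ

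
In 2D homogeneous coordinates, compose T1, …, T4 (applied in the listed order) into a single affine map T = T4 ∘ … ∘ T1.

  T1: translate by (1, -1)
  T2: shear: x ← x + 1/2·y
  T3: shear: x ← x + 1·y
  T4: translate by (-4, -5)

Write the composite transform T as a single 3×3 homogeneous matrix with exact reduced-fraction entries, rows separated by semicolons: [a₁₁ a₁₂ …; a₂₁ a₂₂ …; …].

T1 = [1 0 1; 0 1 -1; 0 0 1]
T2·T1 = [1 1/2 1/2; 0 1 -1; 0 0 1]
T3·…·T1 = [1 3/2 -1/2; 0 1 -1; 0 0 1]
T4·…·T1 = [1 3/2 -9/2; 0 1 -6; 0 0 1]

T = [1 3/2 -9/2; 0 1 -6; 0 0 1]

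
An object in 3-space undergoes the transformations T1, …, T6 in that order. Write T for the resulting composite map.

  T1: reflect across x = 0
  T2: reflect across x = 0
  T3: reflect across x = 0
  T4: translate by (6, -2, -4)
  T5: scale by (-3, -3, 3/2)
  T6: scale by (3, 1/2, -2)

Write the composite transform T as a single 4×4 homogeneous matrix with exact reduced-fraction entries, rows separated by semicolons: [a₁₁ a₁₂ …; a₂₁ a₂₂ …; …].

T1 = [-1 0 0 0; 0 1 0 0; 0 0 1 0; 0 0 0 1]
T2·T1 = [1 0 0 0; 0 1 0 0; 0 0 1 0; 0 0 0 1]
T3·…·T1 = [-1 0 0 0; 0 1 0 0; 0 0 1 0; 0 0 0 1]
T4·…·T1 = [-1 0 0 6; 0 1 0 -2; 0 0 1 -4; 0 0 0 1]
T5·…·T1 = [3 0 0 -18; 0 -3 0 6; 0 0 3/2 -6; 0 0 0 1]
T6·…·T1 = [9 0 0 -54; 0 -3/2 0 3; 0 0 -3 12; 0 0 0 1]

T = [9 0 0 -54; 0 -3/2 0 3; 0 0 -3 12; 0 0 0 1]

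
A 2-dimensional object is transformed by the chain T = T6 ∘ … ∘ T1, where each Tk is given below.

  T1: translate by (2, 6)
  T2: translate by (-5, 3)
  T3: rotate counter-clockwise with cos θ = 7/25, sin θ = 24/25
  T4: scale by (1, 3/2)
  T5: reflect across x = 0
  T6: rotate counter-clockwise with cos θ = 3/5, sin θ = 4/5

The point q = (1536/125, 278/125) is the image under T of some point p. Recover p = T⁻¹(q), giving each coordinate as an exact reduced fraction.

T1 = [1 0 2; 0 1 6; 0 0 1]
T2·T1 = [1 0 -3; 0 1 9; 0 0 1]
T3·…·T1 = [7/25 -24/25 -237/25; 24/25 7/25 -9/25; 0 0 1]
T4·…·T1 = [7/25 -24/25 -237/25; 36/25 21/50 -27/50; 0 0 1]
T5·…·T1 = [-7/25 24/25 237/25; 36/25 21/50 -27/50; 0 0 1]
T6·…·T1 = [-33/25 6/25 153/25; 16/25 51/50 363/50; 0 0 1]
det M = -3/2; M⁻¹ = [-17/25 4/25 3; 32/75 22/25 -9; 0 0 1]
M⁻¹ · (1536/125, 278/125)ᵀ = (-5, -9/5)ᵀ

p = (-5, -9/5)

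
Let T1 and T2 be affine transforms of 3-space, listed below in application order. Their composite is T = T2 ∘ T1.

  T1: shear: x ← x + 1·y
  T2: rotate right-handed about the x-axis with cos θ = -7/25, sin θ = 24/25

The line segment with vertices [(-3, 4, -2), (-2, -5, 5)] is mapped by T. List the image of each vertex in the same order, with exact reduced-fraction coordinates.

image vertices: (1, 4/5, 22/5), (-7, -17/5, -31/5)

T1 shear: x ← x + 1·y: (-3, 4, -2) → (1, 4, -2); (-2, -5, 5) → (-7, -5, 5)
T2 rotate right-handed about the x-axis with cos θ = -7/25, sin θ = 24/25: (1, 4, -2) → (1, 4/5, 22/5); (-7, -5, 5) → (-7, -17/5, -31/5)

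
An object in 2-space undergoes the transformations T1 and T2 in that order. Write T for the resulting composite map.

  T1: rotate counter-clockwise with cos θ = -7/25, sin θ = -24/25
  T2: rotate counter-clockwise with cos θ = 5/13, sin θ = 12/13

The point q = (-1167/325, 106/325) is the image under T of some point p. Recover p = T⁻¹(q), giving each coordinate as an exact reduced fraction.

T1 = [-7/25 24/25 0; -24/25 -7/25 0; 0 0 1]
T2·T1 = [253/325 204/325 0; -204/325 253/325 0; 0 0 1]
det M = 1; M⁻¹ = [253/325 -204/325 0; 204/325 253/325 0; 0 0 1]
M⁻¹ · (-1167/325, 106/325)ᵀ = (-3, -2)ᵀ

p = (-3, -2)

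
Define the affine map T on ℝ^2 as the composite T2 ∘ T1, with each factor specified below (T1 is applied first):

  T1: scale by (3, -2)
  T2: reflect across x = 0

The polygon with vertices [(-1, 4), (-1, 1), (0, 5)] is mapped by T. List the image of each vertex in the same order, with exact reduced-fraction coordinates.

image vertices: (3, -8), (3, -2), (0, -10)

T1 scale by (3, -2): (-1, 4) → (-3, -8); (-1, 1) → (-3, -2); (0, 5) → (0, -10)
T2 reflect across x = 0: (-3, -8) → (3, -8); (-3, -2) → (3, -2); (0, -10) → (0, -10)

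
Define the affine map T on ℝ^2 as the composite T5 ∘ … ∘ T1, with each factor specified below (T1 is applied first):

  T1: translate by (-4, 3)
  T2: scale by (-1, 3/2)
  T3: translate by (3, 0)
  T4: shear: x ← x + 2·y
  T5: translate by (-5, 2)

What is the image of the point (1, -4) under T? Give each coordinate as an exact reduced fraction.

T1 translate by (-4, 3): (1, -4) → (-3, -1)
T2 scale by (-1, 3/2): (-3, -1) → (3, -3/2)
T3 translate by (3, 0): (3, -3/2) → (6, -3/2)
T4 shear: x ← x + 2·y: (6, -3/2) → (3, -3/2)
T5 translate by (-5, 2): (3, -3/2) → (-2, 1/2)

T(p) = (-2, 1/2)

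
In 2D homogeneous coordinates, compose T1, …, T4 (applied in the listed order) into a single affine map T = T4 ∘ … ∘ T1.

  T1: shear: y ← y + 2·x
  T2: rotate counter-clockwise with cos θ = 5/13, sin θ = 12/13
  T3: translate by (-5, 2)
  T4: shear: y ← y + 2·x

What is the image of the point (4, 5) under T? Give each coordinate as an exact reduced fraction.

T1 shear: y ← y + 2·x: (4, 5) → (4, 13)
T2 rotate counter-clockwise with cos θ = 5/13, sin θ = 12/13: (4, 13) → (-136/13, 113/13)
T3 translate by (-5, 2): (-136/13, 113/13) → (-201/13, 139/13)
T4 shear: y ← y + 2·x: (-201/13, 139/13) → (-201/13, -263/13)

T(p) = (-201/13, -263/13)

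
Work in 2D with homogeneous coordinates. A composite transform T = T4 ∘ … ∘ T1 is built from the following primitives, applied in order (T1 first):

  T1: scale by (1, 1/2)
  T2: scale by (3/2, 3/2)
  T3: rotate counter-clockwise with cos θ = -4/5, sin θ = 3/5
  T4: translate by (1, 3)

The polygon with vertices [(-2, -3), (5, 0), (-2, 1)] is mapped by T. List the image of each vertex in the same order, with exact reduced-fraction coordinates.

T1 scale by (1, 1/2): (-2, -3) → (-2, -3/2); (5, 0) → (5, 0); (-2, 1) → (-2, 1/2)
T2 scale by (3/2, 3/2): (-2, -3/2) → (-3, -9/4); (5, 0) → (15/2, 0); (-2, 1/2) → (-3, 3/4)
T3 rotate counter-clockwise with cos θ = -4/5, sin θ = 3/5: (-3, -9/4) → (15/4, 0); (15/2, 0) → (-6, 9/2); (-3, 3/4) → (39/20, -12/5)
T4 translate by (1, 3): (15/4, 0) → (19/4, 3); (-6, 9/2) → (-5, 15/2); (39/20, -12/5) → (59/20, 3/5)

image vertices: (19/4, 3), (-5, 15/2), (59/20, 3/5)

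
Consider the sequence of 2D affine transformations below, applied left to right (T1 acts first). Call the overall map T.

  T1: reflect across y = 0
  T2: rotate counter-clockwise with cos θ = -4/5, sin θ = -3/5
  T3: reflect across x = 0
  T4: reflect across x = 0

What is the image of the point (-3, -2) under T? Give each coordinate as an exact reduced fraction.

T(p) = (18/5, 1/5)

T1 reflect across y = 0: (-3, -2) → (-3, 2)
T2 rotate counter-clockwise with cos θ = -4/5, sin θ = -3/5: (-3, 2) → (18/5, 1/5)
T3 reflect across x = 0: (18/5, 1/5) → (-18/5, 1/5)
T4 reflect across x = 0: (-18/5, 1/5) → (18/5, 1/5)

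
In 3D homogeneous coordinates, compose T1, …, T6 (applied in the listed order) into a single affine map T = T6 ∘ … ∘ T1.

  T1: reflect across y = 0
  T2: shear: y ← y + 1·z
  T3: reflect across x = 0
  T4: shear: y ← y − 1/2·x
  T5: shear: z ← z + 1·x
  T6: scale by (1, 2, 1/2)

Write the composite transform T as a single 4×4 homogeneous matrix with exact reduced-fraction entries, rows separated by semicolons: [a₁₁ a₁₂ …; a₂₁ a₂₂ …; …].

T = [-1 0 0 0; 1 -2 2 0; -1/2 0 1/2 0; 0 0 0 1]

T1 = [1 0 0 0; 0 -1 0 0; 0 0 1 0; 0 0 0 1]
T2·T1 = [1 0 0 0; 0 -1 1 0; 0 0 1 0; 0 0 0 1]
T3·…·T1 = [-1 0 0 0; 0 -1 1 0; 0 0 1 0; 0 0 0 1]
T4·…·T1 = [-1 0 0 0; 1/2 -1 1 0; 0 0 1 0; 0 0 0 1]
T5·…·T1 = [-1 0 0 0; 1/2 -1 1 0; -1 0 1 0; 0 0 0 1]
T6·…·T1 = [-1 0 0 0; 1 -2 2 0; -1/2 0 1/2 0; 0 0 0 1]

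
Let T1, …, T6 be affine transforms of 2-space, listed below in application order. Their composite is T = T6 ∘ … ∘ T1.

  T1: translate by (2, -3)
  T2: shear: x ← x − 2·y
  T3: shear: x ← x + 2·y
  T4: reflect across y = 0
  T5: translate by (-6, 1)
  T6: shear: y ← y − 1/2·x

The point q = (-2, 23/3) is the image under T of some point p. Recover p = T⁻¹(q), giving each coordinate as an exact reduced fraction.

T1 = [1 0 2; 0 1 -3; 0 0 1]
T2·T1 = [1 -2 8; 0 1 -3; 0 0 1]
T3·…·T1 = [1 0 2; 0 1 -3; 0 0 1]
T4·…·T1 = [1 0 2; 0 -1 3; 0 0 1]
T5·…·T1 = [1 0 -4; 0 -1 4; 0 0 1]
T6·…·T1 = [1 0 -4; -1/2 -1 6; 0 0 1]
det M = -1; M⁻¹ = [1 0 4; -1/2 -1 4; 0 0 1]
M⁻¹ · (-2, 23/3)ᵀ = (2, -8/3)ᵀ

p = (2, -8/3)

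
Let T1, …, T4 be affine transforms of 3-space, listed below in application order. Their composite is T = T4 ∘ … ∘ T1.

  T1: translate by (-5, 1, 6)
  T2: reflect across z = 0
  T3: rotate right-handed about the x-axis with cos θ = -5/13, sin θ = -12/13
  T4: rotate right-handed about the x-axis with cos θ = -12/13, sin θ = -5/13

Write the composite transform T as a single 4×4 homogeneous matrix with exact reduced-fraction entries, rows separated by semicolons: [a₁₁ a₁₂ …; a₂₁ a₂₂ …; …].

T = [1 0 0 -5; 0 0 1 6; 0 1 0 1; 0 0 0 1]

T1 = [1 0 0 -5; 0 1 0 1; 0 0 1 6; 0 0 0 1]
T2·T1 = [1 0 0 -5; 0 1 0 1; 0 0 -1 -6; 0 0 0 1]
T3·…·T1 = [1 0 0 -5; 0 -5/13 -12/13 -77/13; 0 -12/13 5/13 18/13; 0 0 0 1]
T4·…·T1 = [1 0 0 -5; 0 0 1 6; 0 1 0 1; 0 0 0 1]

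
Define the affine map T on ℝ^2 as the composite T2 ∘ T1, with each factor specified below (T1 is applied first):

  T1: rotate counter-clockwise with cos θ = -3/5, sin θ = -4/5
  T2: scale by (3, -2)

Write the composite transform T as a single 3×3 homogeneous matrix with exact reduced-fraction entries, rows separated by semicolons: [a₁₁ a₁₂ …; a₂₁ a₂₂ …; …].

T1 = [-3/5 4/5 0; -4/5 -3/5 0; 0 0 1]
T2·T1 = [-9/5 12/5 0; 8/5 6/5 0; 0 0 1]

T = [-9/5 12/5 0; 8/5 6/5 0; 0 0 1]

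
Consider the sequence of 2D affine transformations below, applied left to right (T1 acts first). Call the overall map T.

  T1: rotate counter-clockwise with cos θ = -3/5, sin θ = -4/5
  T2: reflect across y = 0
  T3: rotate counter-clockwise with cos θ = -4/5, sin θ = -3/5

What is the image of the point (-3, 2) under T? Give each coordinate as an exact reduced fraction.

T(p) = (-86/25, -27/25)

T1 rotate counter-clockwise with cos θ = -3/5, sin θ = -4/5: (-3, 2) → (17/5, 6/5)
T2 reflect across y = 0: (17/5, 6/5) → (17/5, -6/5)
T3 rotate counter-clockwise with cos θ = -4/5, sin θ = -3/5: (17/5, -6/5) → (-86/25, -27/25)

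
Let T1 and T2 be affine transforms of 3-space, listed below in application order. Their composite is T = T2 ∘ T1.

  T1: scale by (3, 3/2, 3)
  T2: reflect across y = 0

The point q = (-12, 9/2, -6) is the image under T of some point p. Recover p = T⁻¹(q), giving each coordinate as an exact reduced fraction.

T1 = [3 0 0 0; 0 3/2 0 0; 0 0 3 0; 0 0 0 1]
T2·T1 = [3 0 0 0; 0 -3/2 0 0; 0 0 3 0; 0 0 0 1]
det M = -27/2; M⁻¹ = [1/3 0 0 0; 0 -2/3 0 0; 0 0 1/3 0; 0 0 0 1]
M⁻¹ · (-12, 9/2, -6)ᵀ = (-4, -3, -2)ᵀ

p = (-4, -3, -2)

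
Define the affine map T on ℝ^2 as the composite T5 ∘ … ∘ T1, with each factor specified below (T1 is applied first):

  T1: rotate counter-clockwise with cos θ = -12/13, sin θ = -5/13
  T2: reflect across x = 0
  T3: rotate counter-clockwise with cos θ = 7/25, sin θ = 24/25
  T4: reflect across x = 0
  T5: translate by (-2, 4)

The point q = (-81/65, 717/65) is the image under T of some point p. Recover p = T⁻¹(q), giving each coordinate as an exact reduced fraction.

T1 = [-12/13 5/13 0; -5/13 -12/13 0; 0 0 1]
T2·T1 = [12/13 -5/13 0; -5/13 -12/13 0; 0 0 1]
T3·…·T1 = [204/325 253/325 0; 253/325 -204/325 0; 0 0 1]
T4·…·T1 = [-204/325 -253/325 0; 253/325 -204/325 0; 0 0 1]
T5·…·T1 = [-204/325 -253/325 -2; 253/325 -204/325 4; 0 0 1]
det M = 1; M⁻¹ = [-204/325 253/325 -284/65; -253/325 -204/325 62/65; 0 0 1]
M⁻¹ · (-81/65, 717/65)ᵀ = (5, -5)ᵀ

p = (5, -5)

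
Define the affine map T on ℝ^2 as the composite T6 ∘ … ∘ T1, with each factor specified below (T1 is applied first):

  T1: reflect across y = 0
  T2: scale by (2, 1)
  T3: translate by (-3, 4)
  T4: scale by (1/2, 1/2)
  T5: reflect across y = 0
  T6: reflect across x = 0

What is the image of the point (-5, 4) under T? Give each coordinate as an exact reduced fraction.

T1 reflect across y = 0: (-5, 4) → (-5, -4)
T2 scale by (2, 1): (-5, -4) → (-10, -4)
T3 translate by (-3, 4): (-10, -4) → (-13, 0)
T4 scale by (1/2, 1/2): (-13, 0) → (-13/2, 0)
T5 reflect across y = 0: (-13/2, 0) → (-13/2, 0)
T6 reflect across x = 0: (-13/2, 0) → (13/2, 0)

T(p) = (13/2, 0)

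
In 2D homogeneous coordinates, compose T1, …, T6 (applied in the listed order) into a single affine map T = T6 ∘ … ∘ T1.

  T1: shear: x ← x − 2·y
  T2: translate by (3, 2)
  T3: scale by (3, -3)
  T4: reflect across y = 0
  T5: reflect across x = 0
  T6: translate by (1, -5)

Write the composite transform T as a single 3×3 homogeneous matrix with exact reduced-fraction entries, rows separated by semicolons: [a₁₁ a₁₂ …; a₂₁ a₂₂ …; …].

T1 = [1 -2 0; 0 1 0; 0 0 1]
T2·T1 = [1 -2 3; 0 1 2; 0 0 1]
T3·…·T1 = [3 -6 9; 0 -3 -6; 0 0 1]
T4·…·T1 = [3 -6 9; 0 3 6; 0 0 1]
T5·…·T1 = [-3 6 -9; 0 3 6; 0 0 1]
T6·…·T1 = [-3 6 -8; 0 3 1; 0 0 1]

T = [-3 6 -8; 0 3 1; 0 0 1]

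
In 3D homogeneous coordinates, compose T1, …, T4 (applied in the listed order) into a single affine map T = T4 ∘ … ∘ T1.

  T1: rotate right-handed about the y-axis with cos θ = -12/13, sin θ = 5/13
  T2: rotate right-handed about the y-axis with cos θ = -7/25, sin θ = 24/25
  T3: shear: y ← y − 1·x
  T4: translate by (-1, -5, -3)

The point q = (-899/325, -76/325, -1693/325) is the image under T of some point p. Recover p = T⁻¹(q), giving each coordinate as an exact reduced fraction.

T1 = [-12/13 0 5/13 0; 0 1 0 0; -5/13 0 -12/13 0; 0 0 0 1]
T2·T1 = [-36/325 0 -323/325 0; 0 1 0 0; 323/325 0 -36/325 0; 0 0 0 1]
T3·…·T1 = [-36/325 0 -323/325 0; 36/325 1 323/325 0; 323/325 0 -36/325 0; 0 0 0 1]
T4·…·T1 = [-36/325 0 -323/325 -1; 36/325 1 323/325 -5; 323/325 0 -36/325 -3; 0 0 0 1]
det M = 1; M⁻¹ = [-36/325 0 323/325 933/325; 1 1 0 6; -323/325 0 -36/325 -431/325; 0 0 0 1]
M⁻¹ · (-899/325, -76/325, -1693/325)ᵀ = (-2, 3, 2)ᵀ

p = (-2, 3, 2)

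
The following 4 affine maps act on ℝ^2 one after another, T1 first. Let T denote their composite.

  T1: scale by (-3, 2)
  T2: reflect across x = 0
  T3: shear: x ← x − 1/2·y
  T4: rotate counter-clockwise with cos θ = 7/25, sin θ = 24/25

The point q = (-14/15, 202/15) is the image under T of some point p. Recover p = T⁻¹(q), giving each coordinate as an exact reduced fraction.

T1 = [-3 0 0; 0 2 0; 0 0 1]
T2·T1 = [3 0 0; 0 2 0; 0 0 1]
T3·…·T1 = [3 -1 0; 0 2 0; 0 0 1]
T4·…·T1 = [21/25 -11/5 0; 72/25 -2/5 0; 0 0 1]
det M = 6; M⁻¹ = [-1/15 11/30 0; -12/25 7/50 0; 0 0 1]
M⁻¹ · (-14/15, 202/15)ᵀ = (5, 7/3)ᵀ

p = (5, 7/3)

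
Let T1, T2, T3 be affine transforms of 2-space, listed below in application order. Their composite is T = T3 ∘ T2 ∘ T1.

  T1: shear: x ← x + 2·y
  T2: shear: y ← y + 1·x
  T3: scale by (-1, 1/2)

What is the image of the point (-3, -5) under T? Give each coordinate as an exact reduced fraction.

T(p) = (13, -9)

T1 shear: x ← x + 2·y: (-3, -5) → (-13, -5)
T2 shear: y ← y + 1·x: (-13, -5) → (-13, -18)
T3 scale by (-1, 1/2): (-13, -18) → (13, -9)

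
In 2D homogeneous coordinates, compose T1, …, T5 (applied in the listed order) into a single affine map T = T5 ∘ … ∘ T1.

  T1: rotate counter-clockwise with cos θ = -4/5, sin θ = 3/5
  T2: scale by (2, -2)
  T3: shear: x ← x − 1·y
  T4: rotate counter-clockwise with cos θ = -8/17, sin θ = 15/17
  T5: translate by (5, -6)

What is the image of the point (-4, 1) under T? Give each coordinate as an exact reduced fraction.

T(p) = (-7/85, -856/85)

T1 rotate counter-clockwise with cos θ = -4/5, sin θ = 3/5: (-4, 1) → (13/5, -16/5)
T2 scale by (2, -2): (13/5, -16/5) → (26/5, 32/5)
T3 shear: x ← x − 1·y: (26/5, 32/5) → (-6/5, 32/5)
T4 rotate counter-clockwise with cos θ = -8/17, sin θ = 15/17: (-6/5, 32/5) → (-432/85, -346/85)
T5 translate by (5, -6): (-432/85, -346/85) → (-7/85, -856/85)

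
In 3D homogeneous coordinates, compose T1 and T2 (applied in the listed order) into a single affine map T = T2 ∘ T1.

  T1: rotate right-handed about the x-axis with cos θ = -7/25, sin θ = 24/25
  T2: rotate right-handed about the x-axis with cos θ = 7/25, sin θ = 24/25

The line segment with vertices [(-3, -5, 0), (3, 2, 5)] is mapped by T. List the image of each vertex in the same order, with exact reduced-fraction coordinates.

image vertices: (-3, 5, 0), (3, -2, -5)

T1 rotate right-handed about the x-axis with cos θ = -7/25, sin θ = 24/25: (-3, -5, 0) → (-3, 7/5, -24/5); (3, 2, 5) → (3, -134/25, 13/25)
T2 rotate right-handed about the x-axis with cos θ = 7/25, sin θ = 24/25: (-3, 7/5, -24/5) → (-3, 5, 0); (3, -134/25, 13/25) → (3, -2, -5)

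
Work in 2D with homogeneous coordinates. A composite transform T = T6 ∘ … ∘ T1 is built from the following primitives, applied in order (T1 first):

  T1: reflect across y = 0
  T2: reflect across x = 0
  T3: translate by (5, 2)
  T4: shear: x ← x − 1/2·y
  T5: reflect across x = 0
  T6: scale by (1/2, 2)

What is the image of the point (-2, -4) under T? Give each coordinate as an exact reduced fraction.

T1 reflect across y = 0: (-2, -4) → (-2, 4)
T2 reflect across x = 0: (-2, 4) → (2, 4)
T3 translate by (5, 2): (2, 4) → (7, 6)
T4 shear: x ← x − 1/2·y: (7, 6) → (4, 6)
T5 reflect across x = 0: (4, 6) → (-4, 6)
T6 scale by (1/2, 2): (-4, 6) → (-2, 12)

T(p) = (-2, 12)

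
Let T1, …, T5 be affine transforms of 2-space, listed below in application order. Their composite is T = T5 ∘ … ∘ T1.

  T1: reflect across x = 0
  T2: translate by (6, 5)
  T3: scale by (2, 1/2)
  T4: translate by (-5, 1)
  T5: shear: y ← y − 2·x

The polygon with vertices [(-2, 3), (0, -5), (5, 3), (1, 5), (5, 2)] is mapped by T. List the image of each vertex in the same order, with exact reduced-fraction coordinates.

T1 reflect across x = 0: (-2, 3) → (2, 3); (0, -5) → (0, -5); (5, 3) → (-5, 3); (1, 5) → (-1, 5); (5, 2) → (-5, 2)
T2 translate by (6, 5): (2, 3) → (8, 8); (0, -5) → (6, 0); (-5, 3) → (1, 8); (-1, 5) → (5, 10); (-5, 2) → (1, 7)
T3 scale by (2, 1/2): (8, 8) → (16, 4); (6, 0) → (12, 0); (1, 8) → (2, 4); (5, 10) → (10, 5); (1, 7) → (2, 7/2)
T4 translate by (-5, 1): (16, 4) → (11, 5); (12, 0) → (7, 1); (2, 4) → (-3, 5); (10, 5) → (5, 6); (2, 7/2) → (-3, 9/2)
T5 shear: y ← y − 2·x: (11, 5) → (11, -17); (7, 1) → (7, -13); (-3, 5) → (-3, 11); (5, 6) → (5, -4); (-3, 9/2) → (-3, 21/2)

image vertices: (11, -17), (7, -13), (-3, 11), (5, -4), (-3, 21/2)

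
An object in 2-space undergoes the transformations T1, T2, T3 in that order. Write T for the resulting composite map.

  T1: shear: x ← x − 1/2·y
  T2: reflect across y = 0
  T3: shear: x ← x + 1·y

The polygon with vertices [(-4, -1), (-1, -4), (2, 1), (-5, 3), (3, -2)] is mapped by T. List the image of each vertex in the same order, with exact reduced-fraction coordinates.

image vertices: (-5/2, 1), (5, 4), (1/2, -1), (-19/2, -3), (6, 2)

T1 shear: x ← x − 1/2·y: (-4, -1) → (-7/2, -1); (-1, -4) → (1, -4); (2, 1) → (3/2, 1); (-5, 3) → (-13/2, 3); (3, -2) → (4, -2)
T2 reflect across y = 0: (-7/2, -1) → (-7/2, 1); (1, -4) → (1, 4); (3/2, 1) → (3/2, -1); (-13/2, 3) → (-13/2, -3); (4, -2) → (4, 2)
T3 shear: x ← x + 1·y: (-7/2, 1) → (-5/2, 1); (1, 4) → (5, 4); (3/2, -1) → (1/2, -1); (-13/2, -3) → (-19/2, -3); (4, 2) → (6, 2)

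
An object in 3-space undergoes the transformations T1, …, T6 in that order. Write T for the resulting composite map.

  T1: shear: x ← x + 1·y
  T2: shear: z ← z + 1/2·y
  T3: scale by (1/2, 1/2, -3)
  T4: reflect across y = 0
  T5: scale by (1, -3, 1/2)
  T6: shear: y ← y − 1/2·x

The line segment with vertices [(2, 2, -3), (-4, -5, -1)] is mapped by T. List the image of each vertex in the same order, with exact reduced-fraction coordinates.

image vertices: (2, 2, 3), (-9/2, -21/4, 21/4)

T1 shear: x ← x + 1·y: (2, 2, -3) → (4, 2, -3); (-4, -5, -1) → (-9, -5, -1)
T2 shear: z ← z + 1/2·y: (4, 2, -3) → (4, 2, -2); (-9, -5, -1) → (-9, -5, -7/2)
T3 scale by (1/2, 1/2, -3): (4, 2, -2) → (2, 1, 6); (-9, -5, -7/2) → (-9/2, -5/2, 21/2)
T4 reflect across y = 0: (2, 1, 6) → (2, -1, 6); (-9/2, -5/2, 21/2) → (-9/2, 5/2, 21/2)
T5 scale by (1, -3, 1/2): (2, -1, 6) → (2, 3, 3); (-9/2, 5/2, 21/2) → (-9/2, -15/2, 21/4)
T6 shear: y ← y − 1/2·x: (2, 3, 3) → (2, 2, 3); (-9/2, -15/2, 21/4) → (-9/2, -21/4, 21/4)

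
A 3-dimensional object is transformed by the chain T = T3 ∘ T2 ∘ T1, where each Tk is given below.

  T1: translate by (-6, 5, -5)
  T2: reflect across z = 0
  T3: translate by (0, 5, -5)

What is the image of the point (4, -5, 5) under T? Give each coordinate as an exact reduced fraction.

T(p) = (-2, 5, -5)

T1 translate by (-6, 5, -5): (4, -5, 5) → (-2, 0, 0)
T2 reflect across z = 0: (-2, 0, 0) → (-2, 0, 0)
T3 translate by (0, 5, -5): (-2, 0, 0) → (-2, 5, -5)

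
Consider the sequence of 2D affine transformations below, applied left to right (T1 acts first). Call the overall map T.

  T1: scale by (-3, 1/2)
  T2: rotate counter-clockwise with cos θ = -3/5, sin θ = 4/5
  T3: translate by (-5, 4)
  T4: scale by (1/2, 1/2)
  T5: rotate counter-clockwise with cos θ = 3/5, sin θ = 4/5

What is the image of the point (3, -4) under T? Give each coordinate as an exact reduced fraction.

T1 scale by (-3, 1/2): (3, -4) → (-9, -2)
T2 rotate counter-clockwise with cos θ = -3/5, sin θ = 4/5: (-9, -2) → (7, -6)
T3 translate by (-5, 4): (7, -6) → (2, -2)
T4 scale by (1/2, 1/2): (2, -2) → (1, -1)
T5 rotate counter-clockwise with cos θ = 3/5, sin θ = 4/5: (1, -1) → (7/5, 1/5)

T(p) = (7/5, 1/5)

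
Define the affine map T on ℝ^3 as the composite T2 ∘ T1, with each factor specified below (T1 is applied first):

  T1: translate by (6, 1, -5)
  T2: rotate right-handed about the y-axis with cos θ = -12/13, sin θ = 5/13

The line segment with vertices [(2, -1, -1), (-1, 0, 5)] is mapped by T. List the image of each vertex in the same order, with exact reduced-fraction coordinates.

image vertices: (-126/13, 0, 32/13), (-60/13, 1, -25/13)

T1 translate by (6, 1, -5): (2, -1, -1) → (8, 0, -6); (-1, 0, 5) → (5, 1, 0)
T2 rotate right-handed about the y-axis with cos θ = -12/13, sin θ = 5/13: (8, 0, -6) → (-126/13, 0, 32/13); (5, 1, 0) → (-60/13, 1, -25/13)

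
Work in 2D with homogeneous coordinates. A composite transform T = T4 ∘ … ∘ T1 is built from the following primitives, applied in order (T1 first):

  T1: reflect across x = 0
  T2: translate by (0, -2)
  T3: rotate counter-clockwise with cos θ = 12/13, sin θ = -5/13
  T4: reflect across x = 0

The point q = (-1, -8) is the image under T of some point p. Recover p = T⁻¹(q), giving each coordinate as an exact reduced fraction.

T1 = [-1 0 0; 0 1 0; 0 0 1]
T2·T1 = [-1 0 0; 0 1 -2; 0 0 1]
T3·…·T1 = [-12/13 5/13 -10/13; 5/13 12/13 -24/13; 0 0 1]
T4·…·T1 = [12/13 -5/13 10/13; 5/13 12/13 -24/13; 0 0 1]
det M = 1; M⁻¹ = [12/13 5/13 0; -5/13 12/13 2; 0 0 1]
M⁻¹ · (-1, -8)ᵀ = (-4, -5)ᵀ

p = (-4, -5)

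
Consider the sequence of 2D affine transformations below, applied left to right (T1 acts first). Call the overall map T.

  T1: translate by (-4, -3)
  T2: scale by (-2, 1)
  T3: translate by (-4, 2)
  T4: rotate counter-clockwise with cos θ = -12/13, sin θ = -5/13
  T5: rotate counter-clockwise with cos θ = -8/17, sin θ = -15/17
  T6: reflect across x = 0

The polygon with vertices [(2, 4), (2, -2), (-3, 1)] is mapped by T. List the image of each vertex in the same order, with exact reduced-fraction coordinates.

image vertices: (660/221, 63/221), (-660/221, -63/221), (-210/221, 2200/221)

T1 translate by (-4, -3): (2, 4) → (-2, 1); (2, -2) → (-2, -5); (-3, 1) → (-7, -2)
T2 scale by (-2, 1): (-2, 1) → (4, 1); (-2, -5) → (4, -5); (-7, -2) → (14, -2)
T3 translate by (-4, 2): (4, 1) → (0, 3); (4, -5) → (0, -3); (14, -2) → (10, 0)
T4 rotate counter-clockwise with cos θ = -12/13, sin θ = -5/13: (0, 3) → (15/13, -36/13); (0, -3) → (-15/13, 36/13); (10, 0) → (-120/13, -50/13)
T5 rotate counter-clockwise with cos θ = -8/17, sin θ = -15/17: (15/13, -36/13) → (-660/221, 63/221); (-15/13, 36/13) → (660/221, -63/221); (-120/13, -50/13) → (210/221, 2200/221)
T6 reflect across x = 0: (-660/221, 63/221) → (660/221, 63/221); (660/221, -63/221) → (-660/221, -63/221); (210/221, 2200/221) → (-210/221, 2200/221)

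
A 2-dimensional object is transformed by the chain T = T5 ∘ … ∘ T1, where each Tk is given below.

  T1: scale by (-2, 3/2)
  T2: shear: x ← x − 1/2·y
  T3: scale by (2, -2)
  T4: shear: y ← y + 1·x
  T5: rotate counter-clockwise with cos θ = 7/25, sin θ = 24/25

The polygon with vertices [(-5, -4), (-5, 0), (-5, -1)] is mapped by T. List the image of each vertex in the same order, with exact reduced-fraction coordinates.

T1 scale by (-2, 3/2): (-5, -4) → (10, -6); (-5, 0) → (10, 0); (-5, -1) → (10, -3/2)
T2 shear: x ← x − 1/2·y: (10, -6) → (13, -6); (10, 0) → (10, 0); (10, -3/2) → (43/4, -3/2)
T3 scale by (2, -2): (13, -6) → (26, 12); (10, 0) → (20, 0); (43/4, -3/2) → (43/2, 3)
T4 shear: y ← y + 1·x: (26, 12) → (26, 38); (20, 0) → (20, 20); (43/2, 3) → (43/2, 49/2)
T5 rotate counter-clockwise with cos θ = 7/25, sin θ = 24/25: (26, 38) → (-146/5, 178/5); (20, 20) → (-68/5, 124/5); (43/2, 49/2) → (-35/2, 55/2)

image vertices: (-146/5, 178/5), (-68/5, 124/5), (-35/2, 55/2)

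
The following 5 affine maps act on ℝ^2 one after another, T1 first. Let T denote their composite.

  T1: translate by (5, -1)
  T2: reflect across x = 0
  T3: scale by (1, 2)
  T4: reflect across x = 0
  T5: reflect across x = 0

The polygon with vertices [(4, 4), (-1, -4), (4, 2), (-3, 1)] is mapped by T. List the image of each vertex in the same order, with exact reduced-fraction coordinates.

image vertices: (-9, 6), (-4, -10), (-9, 2), (-2, 0)

T1 translate by (5, -1): (4, 4) → (9, 3); (-1, -4) → (4, -5); (4, 2) → (9, 1); (-3, 1) → (2, 0)
T2 reflect across x = 0: (9, 3) → (-9, 3); (4, -5) → (-4, -5); (9, 1) → (-9, 1); (2, 0) → (-2, 0)
T3 scale by (1, 2): (-9, 3) → (-9, 6); (-4, -5) → (-4, -10); (-9, 1) → (-9, 2); (-2, 0) → (-2, 0)
T4 reflect across x = 0: (-9, 6) → (9, 6); (-4, -10) → (4, -10); (-9, 2) → (9, 2); (-2, 0) → (2, 0)
T5 reflect across x = 0: (9, 6) → (-9, 6); (4, -10) → (-4, -10); (9, 2) → (-9, 2); (2, 0) → (-2, 0)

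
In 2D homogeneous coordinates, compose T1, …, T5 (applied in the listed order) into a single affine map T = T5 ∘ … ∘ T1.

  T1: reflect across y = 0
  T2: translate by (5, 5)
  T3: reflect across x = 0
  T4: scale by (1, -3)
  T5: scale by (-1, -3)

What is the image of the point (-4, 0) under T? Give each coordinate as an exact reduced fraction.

T1 reflect across y = 0: (-4, 0) → (-4, 0)
T2 translate by (5, 5): (-4, 0) → (1, 5)
T3 reflect across x = 0: (1, 5) → (-1, 5)
T4 scale by (1, -3): (-1, 5) → (-1, -15)
T5 scale by (-1, -3): (-1, -15) → (1, 45)

T(p) = (1, 45)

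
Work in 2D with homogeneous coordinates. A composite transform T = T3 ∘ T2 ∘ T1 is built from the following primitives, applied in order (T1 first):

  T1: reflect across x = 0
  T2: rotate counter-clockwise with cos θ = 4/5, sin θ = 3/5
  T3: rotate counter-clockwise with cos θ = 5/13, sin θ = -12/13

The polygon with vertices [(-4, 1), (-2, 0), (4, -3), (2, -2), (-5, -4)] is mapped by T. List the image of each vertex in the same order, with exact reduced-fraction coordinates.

image vertices: (257/65, -76/65), (112/65, -66/65), (-323/65, -36/65), (-178/65, -46/65), (148/65, -389/65)

T1 reflect across x = 0: (-4, 1) → (4, 1); (-2, 0) → (2, 0); (4, -3) → (-4, -3); (2, -2) → (-2, -2); (-5, -4) → (5, -4)
T2 rotate counter-clockwise with cos θ = 4/5, sin θ = 3/5: (4, 1) → (13/5, 16/5); (2, 0) → (8/5, 6/5); (-4, -3) → (-7/5, -24/5); (-2, -2) → (-2/5, -14/5); (5, -4) → (32/5, -1/5)
T3 rotate counter-clockwise with cos θ = 5/13, sin θ = -12/13: (13/5, 16/5) → (257/65, -76/65); (8/5, 6/5) → (112/65, -66/65); (-7/5, -24/5) → (-323/65, -36/65); (-2/5, -14/5) → (-178/65, -46/65); (32/5, -1/5) → (148/65, -389/65)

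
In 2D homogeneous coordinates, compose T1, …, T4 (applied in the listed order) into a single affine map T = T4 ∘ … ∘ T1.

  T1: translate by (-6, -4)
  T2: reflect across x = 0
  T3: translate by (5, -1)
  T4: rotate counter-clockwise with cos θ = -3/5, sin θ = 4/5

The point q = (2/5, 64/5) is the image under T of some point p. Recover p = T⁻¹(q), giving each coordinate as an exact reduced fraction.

p = (1, -3)

T1 = [1 0 -6; 0 1 -4; 0 0 1]
T2·T1 = [-1 0 6; 0 1 -4; 0 0 1]
T3·…·T1 = [-1 0 11; 0 1 -5; 0 0 1]
T4·…·T1 = [3/5 -4/5 -13/5; -4/5 -3/5 59/5; 0 0 1]
det M = -1; M⁻¹ = [3/5 -4/5 11; -4/5 -3/5 5; 0 0 1]
M⁻¹ · (2/5, 64/5)ᵀ = (1, -3)ᵀ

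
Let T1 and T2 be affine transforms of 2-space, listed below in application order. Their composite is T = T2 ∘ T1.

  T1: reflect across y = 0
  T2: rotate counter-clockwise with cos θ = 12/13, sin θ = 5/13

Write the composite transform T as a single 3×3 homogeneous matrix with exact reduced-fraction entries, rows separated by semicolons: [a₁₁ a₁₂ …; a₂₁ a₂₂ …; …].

T = [12/13 5/13 0; 5/13 -12/13 0; 0 0 1]

T1 = [1 0 0; 0 -1 0; 0 0 1]
T2·T1 = [12/13 5/13 0; 5/13 -12/13 0; 0 0 1]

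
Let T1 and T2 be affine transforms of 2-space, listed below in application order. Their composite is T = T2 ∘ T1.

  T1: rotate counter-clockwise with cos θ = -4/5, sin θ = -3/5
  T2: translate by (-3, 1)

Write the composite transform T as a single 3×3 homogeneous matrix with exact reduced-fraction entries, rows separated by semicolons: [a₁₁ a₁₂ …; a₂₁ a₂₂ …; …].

T1 = [-4/5 3/5 0; -3/5 -4/5 0; 0 0 1]
T2·T1 = [-4/5 3/5 -3; -3/5 -4/5 1; 0 0 1]

T = [-4/5 3/5 -3; -3/5 -4/5 1; 0 0 1]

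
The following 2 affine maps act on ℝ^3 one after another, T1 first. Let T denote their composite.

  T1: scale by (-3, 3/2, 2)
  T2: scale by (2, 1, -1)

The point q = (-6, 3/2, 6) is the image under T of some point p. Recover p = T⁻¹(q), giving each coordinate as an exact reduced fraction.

T1 = [-3 0 0 0; 0 3/2 0 0; 0 0 2 0; 0 0 0 1]
T2·T1 = [-6 0 0 0; 0 3/2 0 0; 0 0 -2 0; 0 0 0 1]
det M = 18; M⁻¹ = [-1/6 0 0 0; 0 2/3 0 0; 0 0 -1/2 0; 0 0 0 1]
M⁻¹ · (-6, 3/2, 6)ᵀ = (1, 1, -3)ᵀ

p = (1, 1, -3)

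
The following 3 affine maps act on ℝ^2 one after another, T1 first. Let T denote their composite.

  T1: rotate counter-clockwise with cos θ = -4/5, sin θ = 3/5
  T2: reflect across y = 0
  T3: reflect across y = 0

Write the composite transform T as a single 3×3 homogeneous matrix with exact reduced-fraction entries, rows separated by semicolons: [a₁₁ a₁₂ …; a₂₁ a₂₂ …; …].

T = [-4/5 -3/5 0; 3/5 -4/5 0; 0 0 1]

T1 = [-4/5 -3/5 0; 3/5 -4/5 0; 0 0 1]
T2·T1 = [-4/5 -3/5 0; -3/5 4/5 0; 0 0 1]
T3·…·T1 = [-4/5 -3/5 0; 3/5 -4/5 0; 0 0 1]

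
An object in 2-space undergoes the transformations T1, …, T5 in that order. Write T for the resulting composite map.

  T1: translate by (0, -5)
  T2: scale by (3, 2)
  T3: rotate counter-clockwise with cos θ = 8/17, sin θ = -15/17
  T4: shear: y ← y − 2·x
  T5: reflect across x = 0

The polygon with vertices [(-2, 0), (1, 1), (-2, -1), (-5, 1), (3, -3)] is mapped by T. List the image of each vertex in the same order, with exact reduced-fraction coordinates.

T1 translate by (0, -5): (-2, 0) → (-2, -5); (1, 1) → (1, -4); (-2, -1) → (-2, -6); (-5, 1) → (-5, -4); (3, -3) → (3, -8)
T2 scale by (3, 2): (-2, -5) → (-6, -10); (1, -4) → (3, -8); (-2, -6) → (-6, -12); (-5, -4) → (-15, -8); (3, -8) → (9, -16)
T3 rotate counter-clockwise with cos θ = 8/17, sin θ = -15/17: (-6, -10) → (-198/17, 10/17); (3, -8) → (-96/17, -109/17); (-6, -12) → (-228/17, -6/17); (-15, -8) → (-240/17, 161/17); (9, -16) → (-168/17, -263/17)
T4 shear: y ← y − 2·x: (-198/17, 10/17) → (-198/17, 406/17); (-96/17, -109/17) → (-96/17, 83/17); (-228/17, -6/17) → (-228/17, 450/17); (-240/17, 161/17) → (-240/17, 641/17); (-168/17, -263/17) → (-168/17, 73/17)
T5 reflect across x = 0: (-198/17, 406/17) → (198/17, 406/17); (-96/17, 83/17) → (96/17, 83/17); (-228/17, 450/17) → (228/17, 450/17); (-240/17, 641/17) → (240/17, 641/17); (-168/17, 73/17) → (168/17, 73/17)

image vertices: (198/17, 406/17), (96/17, 83/17), (228/17, 450/17), (240/17, 641/17), (168/17, 73/17)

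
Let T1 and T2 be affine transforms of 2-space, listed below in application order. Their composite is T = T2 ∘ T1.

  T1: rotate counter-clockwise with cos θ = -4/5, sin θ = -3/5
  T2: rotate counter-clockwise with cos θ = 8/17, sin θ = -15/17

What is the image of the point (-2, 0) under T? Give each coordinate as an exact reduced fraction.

T1 rotate counter-clockwise with cos θ = -4/5, sin θ = -3/5: (-2, 0) → (8/5, 6/5)
T2 rotate counter-clockwise with cos θ = 8/17, sin θ = -15/17: (8/5, 6/5) → (154/85, -72/85)

T(p) = (154/85, -72/85)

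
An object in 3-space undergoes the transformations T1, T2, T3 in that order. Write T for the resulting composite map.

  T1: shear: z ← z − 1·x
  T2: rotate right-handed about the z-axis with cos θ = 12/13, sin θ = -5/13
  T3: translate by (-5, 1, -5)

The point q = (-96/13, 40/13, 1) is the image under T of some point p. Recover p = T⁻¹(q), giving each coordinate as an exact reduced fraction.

p = (-3, 1, 3)

T1 = [1 0 0 0; 0 1 0 0; -1 0 1 0; 0 0 0 1]
T2·T1 = [12/13 5/13 0 0; -5/13 12/13 0 0; -1 0 1 0; 0 0 0 1]
T3·…·T1 = [12/13 5/13 0 -5; -5/13 12/13 0 1; -1 0 1 -5; 0 0 0 1]
det M = 1; M⁻¹ = [12/13 -5/13 0 5; 5/13 12/13 0 1; 12/13 -5/13 1 10; 0 0 0 1]
M⁻¹ · (-96/13, 40/13, 1)ᵀ = (-3, 1, 3)ᵀ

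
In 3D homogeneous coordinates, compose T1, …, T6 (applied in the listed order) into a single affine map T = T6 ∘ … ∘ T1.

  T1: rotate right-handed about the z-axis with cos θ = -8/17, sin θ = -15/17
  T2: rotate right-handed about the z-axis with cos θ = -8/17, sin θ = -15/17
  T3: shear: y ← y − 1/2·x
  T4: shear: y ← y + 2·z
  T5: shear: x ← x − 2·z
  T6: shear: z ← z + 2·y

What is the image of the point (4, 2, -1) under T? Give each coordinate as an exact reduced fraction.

T1 rotate right-handed about the z-axis with cos θ = -8/17, sin θ = -15/17: (4, 2, -1) → (-2/17, -76/17, -1)
T2 rotate right-handed about the z-axis with cos θ = -8/17, sin θ = -15/17: (-2/17, -76/17, -1) → (-1124/289, 638/289, -1)
T3 shear: y ← y − 1/2·x: (-1124/289, 638/289, -1) → (-1124/289, 1200/289, -1)
T4 shear: y ← y + 2·z: (-1124/289, 1200/289, -1) → (-1124/289, 622/289, -1)
T5 shear: x ← x − 2·z: (-1124/289, 622/289, -1) → (-546/289, 622/289, -1)
T6 shear: z ← z + 2·y: (-546/289, 622/289, -1) → (-546/289, 622/289, 955/289)

T(p) = (-546/289, 622/289, 955/289)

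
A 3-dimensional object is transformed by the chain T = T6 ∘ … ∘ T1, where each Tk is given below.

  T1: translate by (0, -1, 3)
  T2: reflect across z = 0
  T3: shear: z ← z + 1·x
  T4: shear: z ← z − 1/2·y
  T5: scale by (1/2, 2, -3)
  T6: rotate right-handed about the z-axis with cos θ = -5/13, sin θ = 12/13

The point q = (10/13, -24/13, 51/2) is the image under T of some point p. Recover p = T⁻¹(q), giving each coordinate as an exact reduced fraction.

T1 = [1 0 0 0; 0 1 0 -1; 0 0 1 3; 0 0 0 1]
T2·T1 = [1 0 0 0; 0 1 0 -1; 0 0 -1 -3; 0 0 0 1]
T3·…·T1 = [1 0 0 0; 0 1 0 -1; 1 0 -1 -3; 0 0 0 1]
T4·…·T1 = [1 0 0 0; 0 1 0 -1; 1 -1/2 -1 -5/2; 0 0 0 1]
T5·…·T1 = [1/2 0 0 0; 0 2 0 -2; -3 3/2 3 15/2; 0 0 0 1]
T6·…·T1 = [-5/26 -24/13 0 24/13; 6/13 -10/13 0 10/13; -3 3/2 3 15/2; 0 0 0 1]
det M = 3; M⁻¹ = [-10/13 24/13 0 0; -6/13 -5/26 0 1; -7/13 101/52 1/3 -3; 0 0 0 1]
M⁻¹ · (10/13, -24/13, 51/2)ᵀ = (-4, 1, 3/2)ᵀ

p = (-4, 1, 3/2)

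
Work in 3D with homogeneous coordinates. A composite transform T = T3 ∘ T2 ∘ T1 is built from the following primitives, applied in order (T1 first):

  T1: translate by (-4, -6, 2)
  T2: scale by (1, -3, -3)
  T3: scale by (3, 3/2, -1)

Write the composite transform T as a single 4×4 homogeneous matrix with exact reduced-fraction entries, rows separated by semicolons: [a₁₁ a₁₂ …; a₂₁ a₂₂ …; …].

T1 = [1 0 0 -4; 0 1 0 -6; 0 0 1 2; 0 0 0 1]
T2·T1 = [1 0 0 -4; 0 -3 0 18; 0 0 -3 -6; 0 0 0 1]
T3·…·T1 = [3 0 0 -12; 0 -9/2 0 27; 0 0 3 6; 0 0 0 1]

T = [3 0 0 -12; 0 -9/2 0 27; 0 0 3 6; 0 0 0 1]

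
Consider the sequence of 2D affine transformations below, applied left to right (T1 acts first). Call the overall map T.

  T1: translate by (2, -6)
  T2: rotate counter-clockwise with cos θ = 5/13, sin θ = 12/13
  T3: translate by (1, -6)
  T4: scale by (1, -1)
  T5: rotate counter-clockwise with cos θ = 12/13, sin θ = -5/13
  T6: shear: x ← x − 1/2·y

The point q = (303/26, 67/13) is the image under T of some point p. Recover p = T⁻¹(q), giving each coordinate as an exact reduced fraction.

T1 = [1 0 2; 0 1 -6; 0 0 1]
T2·T1 = [5/13 -12/13 82/13; 12/13 5/13 -6/13; 0 0 1]
T3·…·T1 = [5/13 -12/13 95/13; 12/13 5/13 -84/13; 0 0 1]
T4·…·T1 = [5/13 -12/13 95/13; -12/13 -5/13 84/13; 0 0 1]
T5·…·T1 = [0 -1 120/13; -1 0 41/13; 0 0 1]
T6·…·T1 = [1/2 -1 199/26; -1 0 41/13; 0 0 1]
det M = -1; M⁻¹ = [0 -1 41/13; -1 -1/2 120/13; 0 0 1]
M⁻¹ · (303/26, 67/13)ᵀ = (-2, -5)ᵀ

p = (-2, -5)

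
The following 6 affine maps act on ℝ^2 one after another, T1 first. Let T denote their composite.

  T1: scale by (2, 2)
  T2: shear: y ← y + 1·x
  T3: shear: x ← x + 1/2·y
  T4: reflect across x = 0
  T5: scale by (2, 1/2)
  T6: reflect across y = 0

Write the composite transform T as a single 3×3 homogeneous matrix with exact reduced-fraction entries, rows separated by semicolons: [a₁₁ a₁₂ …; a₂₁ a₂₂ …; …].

T1 = [2 0 0; 0 2 0; 0 0 1]
T2·T1 = [2 0 0; 2 2 0; 0 0 1]
T3·…·T1 = [3 1 0; 2 2 0; 0 0 1]
T4·…·T1 = [-3 -1 0; 2 2 0; 0 0 1]
T5·…·T1 = [-6 -2 0; 1 1 0; 0 0 1]
T6·…·T1 = [-6 -2 0; -1 -1 0; 0 0 1]

T = [-6 -2 0; -1 -1 0; 0 0 1]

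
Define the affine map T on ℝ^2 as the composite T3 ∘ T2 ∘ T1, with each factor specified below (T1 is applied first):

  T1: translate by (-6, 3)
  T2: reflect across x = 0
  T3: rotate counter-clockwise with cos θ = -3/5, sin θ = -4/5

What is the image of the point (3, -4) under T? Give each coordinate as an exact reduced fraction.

T(p) = (-13/5, -9/5)

T1 translate by (-6, 3): (3, -4) → (-3, -1)
T2 reflect across x = 0: (-3, -1) → (3, -1)
T3 rotate counter-clockwise with cos θ = -3/5, sin θ = -4/5: (3, -1) → (-13/5, -9/5)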